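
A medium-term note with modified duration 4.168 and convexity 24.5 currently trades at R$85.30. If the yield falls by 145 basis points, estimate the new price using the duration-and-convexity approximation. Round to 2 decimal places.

Duration effect: -D_mod·Δy = -4.168 × (-0.0145) = +0.060436
Convexity effect: ½·C·(Δy)² = 0.5 × 24.5 × (-0.0145)² = +0.0025755625
ΔP/P ≈ +0.060436 + 0.0025755625 = +0.0630115625
New price ≈ 85.30 × (1 + 0.0630115625) = 90.67488628125.

R$90.67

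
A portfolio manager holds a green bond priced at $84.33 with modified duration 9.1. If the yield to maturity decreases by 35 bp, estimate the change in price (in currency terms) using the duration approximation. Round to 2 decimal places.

+$2.69

Duration approximation: ΔP/P ≈ -D_mod · Δy = -9.1 × (-0.0035) = +0.031850.
ΔP ≈ 84.33 × (+0.031850) = +2.6859105.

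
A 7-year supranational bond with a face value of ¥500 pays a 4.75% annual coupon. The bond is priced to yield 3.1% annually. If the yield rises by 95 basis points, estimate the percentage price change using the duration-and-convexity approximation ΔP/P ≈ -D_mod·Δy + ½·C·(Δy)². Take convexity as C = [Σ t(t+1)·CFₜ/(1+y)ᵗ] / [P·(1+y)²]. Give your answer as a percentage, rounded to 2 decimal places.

-5.48%

With y = 0.031:
  t   CF        PV=CF/(1+0.031)^t    t·PV        t(t+1)·PV
  1        23.75        23.0359        23.0359          46.0718
  2        23.75        22.3432        44.6865         134.0595
  3        23.75        21.6714        65.0143         260.0572
  4        23.75        21.0198        84.0793         420.3964
  5        23.75        20.3878       101.9390         611.6339
  6        23.75        19.7748       118.6487         830.5407
  7       523.75       422.9737     2,960.8160      23,686.5280
  Σ                    551.2067     3,398.2196      25,989.2874
P = 551.2067; D_Mac = 6.16506 yrs; D_mod = 5.97969 yrs; C = 44.35704.
Duration effect: -5.97969 × (+0.0095) = -0.056807
Convexity effect: 0.5 × 44.35704 × (0.0095)² = +0.0020016
ΔP/P ≈ -0.056807 + 0.0020016 = -0.054805 = -5.4805%.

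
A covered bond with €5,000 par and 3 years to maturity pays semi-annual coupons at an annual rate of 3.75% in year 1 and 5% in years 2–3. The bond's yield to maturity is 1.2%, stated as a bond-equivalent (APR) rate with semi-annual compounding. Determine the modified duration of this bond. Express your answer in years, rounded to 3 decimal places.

2.840 years

Periodic yield y = 0.006. First find Macaulay duration:
  t   CF        PV=CF/(1+0.006)^t    t·PV
  1        93.75        93.1909        93.1909
  2        93.75        92.6350       185.2701
  3       125.00       122.7767       368.3302
  4       125.00       122.0445       488.1779
  5       125.00       121.3166       606.5828
  6     5,125.00     4,944.3133    29,665.8800
  Σ                  5,496.2770    31,407.4318
P = 5,496.2770; Macaulay duration = 31,407.4318 / 5,496.2770 = 5.71431 half-year periods = 2.85716 years.
Modified duration = D_Mac / (1 + y) = 2.85716 / 1.006 = 2.84011 years.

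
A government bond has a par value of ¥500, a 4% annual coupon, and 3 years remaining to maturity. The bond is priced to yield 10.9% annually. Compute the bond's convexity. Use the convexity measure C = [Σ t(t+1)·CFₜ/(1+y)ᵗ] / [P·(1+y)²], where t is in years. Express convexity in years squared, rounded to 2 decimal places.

9.21

With y = 0.109:
  t   CF        PV=CF/(1+0.109)^t    t·PV        t(t+1)·PV
  1        20.00        18.0343        18.0343          36.0685
  2        20.00        16.2617        32.5235          97.5704
  3       520.00       381.2490     1,143.7470       4,574.9879
  Σ                    415.5450     1,194.3047       4,708.6269
P = 415.5450.
Convexity = Σ t(t+1)·PV / [P·(1+y)²] = 4,708.6269 / (415.5450 × 1.229881) = 9.21326.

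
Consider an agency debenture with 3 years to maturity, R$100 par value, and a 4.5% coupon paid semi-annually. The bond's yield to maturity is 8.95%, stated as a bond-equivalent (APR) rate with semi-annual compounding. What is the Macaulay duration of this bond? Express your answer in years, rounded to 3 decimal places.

Periodic yield y = 0.04475. Discount each cash flow and weight by its period:
  t   CF        PV=CF/(1+0.04475)^t    t·PV
  1         2.25         2.1536         2.1536
  2         2.25         2.0614         4.1228
  3         2.25         1.9731         5.9192
  4         2.25         1.8886         7.5543
  5         2.25         1.8077         9.0384
  6       102.25        78.6301       471.7808
  Σ                     88.5145       500.5691
Price P = Σ PV = 88.5145.
Macaulay duration = Σ(t·PV) / P = 500.5691 / 88.5145 = 5.65522 half-year periods.
In years: 5.65522 / 2 = 2.82761 years.

2.828 years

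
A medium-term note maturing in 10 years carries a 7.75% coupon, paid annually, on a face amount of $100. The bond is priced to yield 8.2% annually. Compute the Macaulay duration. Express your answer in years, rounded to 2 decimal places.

Periodic yield y = 0.082. Discount each cash flow and weight by its year:
  t   CF        PV=CF/(1+0.082)^t    t·PV
  1         7.75         7.1627         7.1627
  2         7.75         6.6198        13.2397
  3         7.75         6.1181        18.3544
  4         7.75         5.6545        22.6179
  5         7.75         5.2260        26.1298
  6         7.75         4.8299        28.9794
  7         7.75         4.4639        31.2470
  8         7.75         4.1256        33.0045
  9         7.75         3.8129        34.3162
  10      107.75        48.9942       489.9420
  Σ                     97.0075       704.9936
Price P = Σ PV = 97.0075.
Macaulay duration = Σ(t·PV) / P = 704.9936 / 97.0075 = 7.26741 years.

7.27 years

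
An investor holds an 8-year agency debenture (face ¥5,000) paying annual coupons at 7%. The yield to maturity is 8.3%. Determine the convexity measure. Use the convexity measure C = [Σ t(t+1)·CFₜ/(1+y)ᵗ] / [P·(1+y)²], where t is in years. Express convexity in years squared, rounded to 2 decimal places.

With y = 0.083:
  t   CF        PV=CF/(1+0.083)^t    t·PV        t(t+1)·PV
  1       350.00       323.1764       323.1764         646.3527
  2       350.00       298.4085       596.8169       1,790.4508
  3       350.00       275.5387       826.6162       3,306.4649
  4       350.00       254.4217     1,017.6870       5,088.4348
  5       350.00       234.9231     1,174.6156       7,047.6936
  6       350.00       216.9189     1,301.5131       9,110.5919
  7       350.00       200.2944     1,402.0609      11,216.4875
  8     5,350.00     2,827.0021    22,616.0167     203,544.1502
  Σ                  4,630.6838    29,258.5028     241,750.6264
P = 4,630.6838.
Convexity = Σ t(t+1)·PV / [P·(1+y)²] = 241,750.6264 / (4,630.6838 × 1.172889) = 44.51082.

44.51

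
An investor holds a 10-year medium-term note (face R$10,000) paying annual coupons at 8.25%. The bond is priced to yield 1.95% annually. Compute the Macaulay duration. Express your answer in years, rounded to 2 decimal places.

Periodic yield y = 0.0195. Discount each cash flow and weight by its year:
  t   CF        PV=CF/(1+0.0195)^t    t·PV
  1       825.00       809.2202       809.2202
  2       825.00       793.7422     1,587.4845
  3       825.00       778.5603     2,335.6809
  4       825.00       763.6688     3,054.6751
  5       825.00       749.0621     3,745.3103
  6       825.00       734.7347     4,408.4084
  7       825.00       720.6814     5,044.7701
  8       825.00       706.8969     5,655.1756
  9       825.00       693.3761     6,240.3850
  10   10,825.00     8,923.9187    89,239.1868
  Σ                 15,673.8615   122,120.2968
Price P = Σ PV = 15,673.8615.
Macaulay duration = Σ(t·PV) / P = 122,120.2968 / 15,673.8615 = 7.79133 years.

7.79 years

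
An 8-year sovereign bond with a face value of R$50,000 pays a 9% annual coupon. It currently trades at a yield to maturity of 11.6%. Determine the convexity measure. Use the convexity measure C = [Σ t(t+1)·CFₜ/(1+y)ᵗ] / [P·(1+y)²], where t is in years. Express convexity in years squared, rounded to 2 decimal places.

With y = 0.116:
  t   CF        PV=CF/(1+0.116)^t    t·PV        t(t+1)·PV
  1     4,500.00     4,032.2581     4,032.2581       8,064.5161
  2     4,500.00     3,613.1345     7,226.2689      21,678.8068
  3     4,500.00     3,237.5757     9,712.7271      38,850.9082
  4     4,500.00     2,901.0535    11,604.2139      58,021.0697
  5     4,500.00     2,599.5103    12,997.5514      77,985.3087
  6     4,500.00     2,329.3103    13,975.8618      97,831.0324
  7     4,500.00     2,087.1956    14,610.3692     116,882.9539
  8    54,500.00    22,650.7687   181,206.1497   1,630,855.3471
  Σ                 43,450.8066   255,365.4001   2,050,169.9429
P = 43,450.8066.
Convexity = Σ t(t+1)·PV / [P·(1+y)²] = 2,050,169.9429 / (43,450.8066 × 1.245456) = 37.88468.

37.88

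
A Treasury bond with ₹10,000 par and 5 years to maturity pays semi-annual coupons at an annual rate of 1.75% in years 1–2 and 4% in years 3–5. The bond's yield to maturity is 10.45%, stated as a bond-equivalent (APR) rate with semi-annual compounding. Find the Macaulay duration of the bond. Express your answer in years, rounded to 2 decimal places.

4.68 years

Periodic yield y = 0.05225. Discount each cash flow and weight by its period:
  t   CF        PV=CF/(1+0.05225)^t    t·PV
  1        87.50        83.1551        83.1551
  2        87.50        79.0260       158.0521
  3        87.50        75.1020       225.3059
  4        87.50        71.3727       285.4909
  5       200.00       155.0370       775.1849
  6       200.00       147.3385       884.0313
  7       200.00       140.0224       980.1567
  8       200.00       133.0695     1,064.5560
  9       200.00       126.4619     1,138.1568
  10   10,200.00     6,129.2993    61,292.9928
  Σ                  7,139.8844    66,887.0825
Price P = Σ PV = 7,139.8844.
Macaulay duration = Σ(t·PV) / P = 66,887.0825 / 7,139.8844 = 9.36809 half-year periods.
In years: 9.36809 / 2 = 4.68405 years.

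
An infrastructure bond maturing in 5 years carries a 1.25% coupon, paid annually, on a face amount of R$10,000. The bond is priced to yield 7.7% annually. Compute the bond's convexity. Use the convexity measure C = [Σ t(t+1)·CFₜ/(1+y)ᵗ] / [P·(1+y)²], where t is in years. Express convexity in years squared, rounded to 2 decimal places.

24.87

With y = 0.077:
  t   CF        PV=CF/(1+0.077)^t    t·PV        t(t+1)·PV
  1       125.00       116.0631       116.0631         232.1263
  2       125.00       107.7652       215.5304         646.5913
  3       125.00       100.0606       300.1817       1,200.7266
  4       125.00        92.9067       371.6269       1,858.1347
  5    10,125.00     6,987.4146    34,937.0732     209,622.4392
  Σ                  7,404.2103    35,940.4754     213,560.0181
P = 7,404.2103.
Convexity = Σ t(t+1)·PV / [P·(1+y)²] = 213,560.0181 / (7,404.2103 × 1.159929) = 24.86622.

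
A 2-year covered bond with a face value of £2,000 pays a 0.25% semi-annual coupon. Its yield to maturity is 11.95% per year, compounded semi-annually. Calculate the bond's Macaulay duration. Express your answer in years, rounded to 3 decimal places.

Periodic yield y = 0.05975. Discount each cash flow and weight by its period:
  t   CF        PV=CF/(1+0.05975)^t    t·PV
  1         2.50         2.3590         2.3590
  2         2.50         2.2260         4.4521
  3         2.50         2.1005         6.3016
  4     2,002.50     1,587.6648     6,350.6593
  Σ                  1,594.3504     6,363.7720
Price P = Σ PV = 1,594.3504.
Macaulay duration = Σ(t·PV) / P = 6,363.7720 / 1,594.3504 = 3.99145 half-year periods.
In years: 3.99145 / 2 = 1.99573 years.

1.996 years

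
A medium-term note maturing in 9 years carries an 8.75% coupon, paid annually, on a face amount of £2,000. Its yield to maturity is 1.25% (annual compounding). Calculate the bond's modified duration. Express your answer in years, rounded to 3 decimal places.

Periodic yield y = 0.0125. First find Macaulay duration:
  t   CF        PV=CF/(1+0.0125)^t    t·PV
  1       175.00       172.8395       172.8395
  2       175.00       170.7057       341.4114
  3       175.00       168.5982       505.7946
  4       175.00       166.5167       666.0670
  5       175.00       164.4610       822.3049
  6       175.00       162.4306       974.5836
  7       175.00       160.4253     1,122.9770
  8       175.00       158.4447     1,267.5578
  9     2,175.00     1,944.9300    17,504.3700
  Σ                  3,269.3517    23,377.9058
P = 3,269.3517; Macaulay duration = 23,377.9058 / 3,269.3517 = 7.15062 years.
Modified duration = D_Mac / (1 + y) = 7.15062 / 1.0125 = 7.06234 years.

7.062 years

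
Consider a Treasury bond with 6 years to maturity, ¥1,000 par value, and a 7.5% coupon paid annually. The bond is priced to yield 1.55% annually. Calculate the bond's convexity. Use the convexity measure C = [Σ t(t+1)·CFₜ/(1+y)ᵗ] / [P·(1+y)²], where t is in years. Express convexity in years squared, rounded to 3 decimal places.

33.406

With y = 0.0155:
  t   CF        PV=CF/(1+0.0155)^t    t·PV        t(t+1)·PV
  1        75.00        73.8552        73.8552         147.7105
  2        75.00        72.7280       145.4559         436.3678
  3        75.00        71.6179       214.8536         859.4146
  4        75.00        70.5247       282.0990       1,410.4950
  5        75.00        69.4483       347.2415       2,083.4490
  6     1,075.00       980.2320     5,881.3923      41,169.7461
  Σ                  1,338.4062     6,944.8976      46,107.1829
P = 1,338.4062.
Convexity = Σ t(t+1)·PV / [P·(1+y)²] = 46,107.1829 / (1,338.4062 × 1.031240) = 33.40572.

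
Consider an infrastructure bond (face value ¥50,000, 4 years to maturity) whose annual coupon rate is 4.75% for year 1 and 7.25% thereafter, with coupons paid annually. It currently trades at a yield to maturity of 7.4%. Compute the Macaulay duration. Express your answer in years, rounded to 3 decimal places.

Periodic yield y = 0.074. Discount each cash flow and weight by its year:
  t   CF        PV=CF/(1+0.074)^t    t·PV
  1     2,375.00     2,211.3594     2,211.3594
  2     3,625.00     3,142.6748     6,285.3497
  3     3,625.00     2,926.1404     8,778.4213
  4    53,625.00    40,304.1884   161,216.7534
  Σ                 48,584.3630   178,491.8838
Price P = Σ PV = 48,584.3630.
Macaulay duration = Σ(t·PV) / P = 178,491.8838 / 48,584.3630 = 3.67385 years.

3.674 years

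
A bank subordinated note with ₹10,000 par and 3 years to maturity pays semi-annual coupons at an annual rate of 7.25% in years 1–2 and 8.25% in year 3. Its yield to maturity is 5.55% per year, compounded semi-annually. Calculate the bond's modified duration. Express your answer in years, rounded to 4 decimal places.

2.6816 years

Periodic yield y = 0.02775. First find Macaulay duration:
  t   CF        PV=CF/(1+0.02775)^t    t·PV
  1       362.50       352.7122       352.7122
  2       362.50       343.1887       686.3775
  3       362.50       333.9224     1,001.7672
  4       362.50       324.9063     1,299.6250
  5       412.50       359.7382     1,798.6909
  6    10,412.50     8,835.4791    53,012.8743
  Σ                 10,549.9469    58,152.0471
P = 10,549.9469; Macaulay duration = 58,152.0471 / 10,549.9469 = 5.51207 half-year periods = 2.75604 years.
Modified duration = D_Mac / (1 + y) = 2.75604 / 1.02775 = 2.68162 years.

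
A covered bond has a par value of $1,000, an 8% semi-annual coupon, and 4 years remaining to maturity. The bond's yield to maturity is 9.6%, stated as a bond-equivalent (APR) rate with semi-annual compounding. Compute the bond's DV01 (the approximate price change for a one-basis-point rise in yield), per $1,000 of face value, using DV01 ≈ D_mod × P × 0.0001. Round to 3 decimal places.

Periodic yield y = 0.048.
  t   CF        PV=CF/(1+0.048)^t    t·PV
  1        40.00        38.1679        38.1679
  2        40.00        36.4198        72.8396
  3        40.00        34.7517       104.2551
  4        40.00        33.1600       132.6401
  5        40.00        31.6412       158.2062
  6        40.00        30.1920       181.1522
  7        40.00        28.8092       201.6643
  8     1,040.00       714.7318     5,717.8540
  Σ                    947.8737     6,606.7795
P = 947.8737; D_Mac = 6.97011 half-year periods = 3.48505 yrs; D_mod = 3.32543 yrs.
DV01 ≈ 3.32543 × 947.8737 × 0.0001 = 0.315209.

$0.315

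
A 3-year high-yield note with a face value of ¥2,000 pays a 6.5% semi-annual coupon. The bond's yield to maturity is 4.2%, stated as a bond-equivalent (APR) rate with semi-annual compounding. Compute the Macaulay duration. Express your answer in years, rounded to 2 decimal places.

2.78 years

Periodic yield y = 0.021. Discount each cash flow and weight by its period:
  t   CF        PV=CF/(1+0.021)^t    t·PV
  1        65.00        63.6631        63.6631
  2        65.00        62.3536       124.7073
  3        65.00        61.0712       183.2135
  4        65.00        59.8150       239.2602
  5        65.00        58.5848       292.9238
  6     2,065.00     1,822.9116    10,937.4695
  Σ                  2,128.3993    11,841.2373
Price P = Σ PV = 2,128.3993.
Macaulay duration = Σ(t·PV) / P = 11,841.2373 / 2,128.3993 = 5.56345 half-year periods.
In years: 5.56345 / 2 = 2.78172 years.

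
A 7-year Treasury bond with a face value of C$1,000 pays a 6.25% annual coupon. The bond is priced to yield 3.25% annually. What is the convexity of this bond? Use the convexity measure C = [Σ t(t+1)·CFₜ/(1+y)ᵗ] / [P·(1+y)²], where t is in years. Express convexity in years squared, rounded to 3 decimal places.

With y = 0.0325:
  t   CF        PV=CF/(1+0.0325)^t    t·PV        t(t+1)·PV
  1        62.50        60.5327        60.5327         121.0654
  2        62.50        58.6273       117.2546         351.7638
  3        62.50        56.7819       170.3457         681.3827
  4        62.50        54.9946       219.9783       1,099.8913
  5        62.50        53.2635       266.3175       1,597.9051
  6        62.50        51.5869       309.5216       2,166.6509
  7     1,062.50       849.3731     5,945.6119      47,564.8951
  Σ                  1,185.1600     7,089.5622      53,583.5542
P = 1,185.1600.
Convexity = Σ t(t+1)·PV / [P·(1+y)²] = 53,583.5542 / (1,185.1600 × 1.066056) = 42.41060.

42.411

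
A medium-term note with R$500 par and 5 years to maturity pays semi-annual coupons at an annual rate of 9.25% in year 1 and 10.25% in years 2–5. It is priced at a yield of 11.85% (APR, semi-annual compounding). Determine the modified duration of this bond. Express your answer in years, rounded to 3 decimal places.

3.806 years

Periodic yield y = 0.05925. First find Macaulay duration:
  t   CF        PV=CF/(1+0.05925)^t    t·PV
  1       23.125        21.8315        21.8315
  2       23.125        20.6103        41.2206
  3       25.625        21.5610        64.6829
  4       25.625        20.3549        81.4198
  5       25.625        19.2164        96.0819
  6       25.625        18.1415       108.8490
  7       25.625        17.1267       119.8871
  8       25.625        16.1687       129.3499
  9       25.625        15.2643       137.3789
  10     525.625       295.5911     2,955.9105
  Σ                    465.8665     3,756.6122
P = 465.8665; Macaulay duration = 3,756.6122 / 465.8665 = 8.06371 half-year periods = 4.03186 years.
Modified duration = D_Mac / (1 + y) = 4.03186 / 1.05925 = 3.80633 years.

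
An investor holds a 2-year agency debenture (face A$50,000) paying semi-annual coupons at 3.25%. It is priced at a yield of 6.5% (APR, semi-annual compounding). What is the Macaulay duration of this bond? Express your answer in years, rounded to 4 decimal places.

Periodic yield y = 0.0325. Discount each cash flow and weight by its period:
  t   CF        PV=CF/(1+0.0325)^t    t·PV
  1       812.50       786.9249       786.9249
  2       812.50       762.1549     1,524.3098
  3       812.50       738.1646     2,214.4937
  4    50,812.50    44,710.5818   178,842.3274
  Σ                 46,997.8262   183,368.0558
Price P = Σ PV = 46,997.8262.
Macaulay duration = Σ(t·PV) / P = 183,368.0558 / 46,997.8262 = 3.90163 half-year periods.
In years: 3.90163 / 2 = 1.95081 years.

1.9508 years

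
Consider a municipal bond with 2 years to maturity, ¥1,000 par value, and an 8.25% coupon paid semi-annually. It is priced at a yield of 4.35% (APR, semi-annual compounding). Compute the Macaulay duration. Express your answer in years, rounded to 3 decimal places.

Periodic yield y = 0.02175. Discount each cash flow and weight by its period:
  t   CF        PV=CF/(1+0.02175)^t    t·PV
  1        41.25        40.3719        40.3719
  2        41.25        39.5125        79.0250
  3        41.25        38.6714       116.0142
  4     1,041.25       955.3806     3,821.5225
  Σ                  1,073.9365     4,056.9337
Price P = Σ PV = 1,073.9365.
Macaulay duration = Σ(t·PV) / P = 4,056.9337 / 1,073.9365 = 3.77763 half-year periods.
In years: 3.77763 / 2 = 1.88881 years.

1.889 years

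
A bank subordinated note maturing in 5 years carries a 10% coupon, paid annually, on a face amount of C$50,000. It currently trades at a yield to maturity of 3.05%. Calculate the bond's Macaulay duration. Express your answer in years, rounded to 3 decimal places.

Periodic yield y = 0.0305. Discount each cash flow and weight by its year:
  t   CF        PV=CF/(1+0.0305)^t    t·PV
  1     5,000.00     4,852.0136     4,852.0136
  2     5,000.00     4,708.4072     9,416.8143
  3     5,000.00     4,569.0511    13,707.1533
  4     5,000.00     4,433.8196    17,735.2784
  5    55,000.00    47,328.4966   236,642.4828
  Σ                 65,891.7880   282,353.7425
Price P = Σ PV = 65,891.7880.
Macaulay duration = Σ(t·PV) / P = 282,353.7425 / 65,891.7880 = 4.28511 years.

4.285 years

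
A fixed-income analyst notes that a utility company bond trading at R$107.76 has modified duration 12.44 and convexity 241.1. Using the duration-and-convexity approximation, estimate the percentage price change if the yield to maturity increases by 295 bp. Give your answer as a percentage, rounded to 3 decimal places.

Duration effect: -D_mod·Δy = -12.44 × (+0.0295) = -0.366980
Convexity effect: ½·C·(Δy)² = 0.5 × 241.1 × (0.0295)² = +0.1049086375
ΔP/P ≈ -0.366980 + 0.1049086375 = -0.2620713625
= -26.20713625%.

-26.207%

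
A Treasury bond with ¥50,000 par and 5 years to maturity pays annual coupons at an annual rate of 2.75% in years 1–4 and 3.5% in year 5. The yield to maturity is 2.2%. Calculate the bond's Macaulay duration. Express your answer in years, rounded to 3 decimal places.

Periodic yield y = 0.022. Discount each cash flow and weight by its year:
  t   CF        PV=CF/(1+0.022)^t    t·PV
  1     1,375.00     1,345.4012     1,345.4012
  2     1,375.00     1,316.4395     2,632.8790
  3     1,375.00     1,288.1013     3,864.3038
  4     1,375.00     1,260.3731     5,041.4923
  5    51,750.00    46,414.7350   232,073.6749
  Σ                 51,625.0500   244,957.7512
Price P = Σ PV = 51,625.0500.
Macaulay duration = Σ(t·PV) / P = 244,957.7512 / 51,625.0500 = 4.74494 years.

4.745 years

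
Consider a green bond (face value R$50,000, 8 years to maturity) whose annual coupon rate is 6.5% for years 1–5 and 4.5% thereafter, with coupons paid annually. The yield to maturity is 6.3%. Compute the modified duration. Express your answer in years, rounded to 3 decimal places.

Periodic yield y = 0.063. First find Macaulay duration:
  t   CF        PV=CF/(1+0.063)^t    t·PV
  1     3,250.00     3,057.3848     3,057.3848
  2     3,250.00     2,876.1851     5,752.3702
  3     3,250.00     2,705.7245     8,117.1734
  4     3,250.00     2,545.3664    10,181.4655
  5     3,250.00     2,394.5121    11,972.5606
  6     2,250.00     1,559.4912     9,356.9473
  7     2,250.00     1,467.0660    10,269.4623
  8    52,250.00    32,049.4203   256,395.3624
  Σ                 48,655.1504   315,102.7264
P = 48,655.1504; Macaulay duration = 315,102.7264 / 48,655.1504 = 6.47625 years.
Modified duration = D_Mac / (1 + y) = 6.47625 / 1.063 = 6.09242 years.

6.092 years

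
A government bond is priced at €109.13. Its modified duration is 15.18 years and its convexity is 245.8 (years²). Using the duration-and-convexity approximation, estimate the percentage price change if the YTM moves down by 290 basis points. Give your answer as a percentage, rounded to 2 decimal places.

+54.36%

Duration effect: -D_mod·Δy = -15.18 × (-0.029) = +0.440220
Convexity effect: ½·C·(Δy)² = 0.5 × 245.8 × (-0.029)² = +0.1033589
ΔP/P ≈ +0.440220 + 0.1033589 = +0.5435789
= +54.35789%.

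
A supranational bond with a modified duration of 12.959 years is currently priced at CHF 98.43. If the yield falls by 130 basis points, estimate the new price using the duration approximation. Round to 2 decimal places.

CHF 115.01

Duration approximation: ΔP/P ≈ -D_mod · Δy = -12.959 × (-0.013) = +0.168467.
New price ≈ 98.43 × (1 + 0.168467) = 115.01220681.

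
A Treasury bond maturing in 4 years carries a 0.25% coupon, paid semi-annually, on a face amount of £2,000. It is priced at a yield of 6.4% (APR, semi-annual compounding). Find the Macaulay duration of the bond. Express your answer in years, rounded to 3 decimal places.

Periodic yield y = 0.032. Discount each cash flow and weight by its period:
  t   CF        PV=CF/(1+0.032)^t    t·PV
  1         2.50         2.4225         2.4225
  2         2.50         2.3474         4.6947
  3         2.50         2.2746         6.8237
  4         2.50         2.2040         8.8162
  5         2.50         2.1357        10.6785
  6         2.50         2.0695        12.4169
  7         2.50         2.0053        14.0372
  8     2,002.50     1,556.4492    12,451.5935
  Σ                  1,571.9082    12,511.4832
Price P = Σ PV = 1,571.9082.
Macaulay duration = Σ(t·PV) / P = 12,511.4832 / 1,571.9082 = 7.95942 half-year periods.
In years: 7.95942 / 2 = 3.97971 years.

3.980 years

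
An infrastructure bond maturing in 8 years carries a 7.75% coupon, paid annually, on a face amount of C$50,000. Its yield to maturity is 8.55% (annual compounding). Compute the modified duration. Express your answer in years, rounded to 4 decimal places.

5.7171 years

Periodic yield y = 0.0855. First find Macaulay duration:
  t   CF        PV=CF/(1+0.0855)^t    t·PV
  1     3,875.00     3,569.7835     3,569.7835
  2     3,875.00     3,288.6076     6,577.2151
  3     3,875.00     3,029.5786     9,088.7358
  4     3,875.00     2,790.9522    11,163.8087
  5     3,875.00     2,571.1213    12,855.6065
  6     3,875.00     2,368.6055    14,211.6332
  7     3,875.00     2,182.0410    15,274.2872
  8    53,875.00    27,947.8665   223,582.9324
  Σ                 47,748.5563   296,324.0025
P = 47,748.5563; Macaulay duration = 296,324.0025 / 47,748.5563 = 6.20593 years.
Modified duration = D_Mac / (1 + y) = 6.20593 / 1.0855 = 5.71711 years.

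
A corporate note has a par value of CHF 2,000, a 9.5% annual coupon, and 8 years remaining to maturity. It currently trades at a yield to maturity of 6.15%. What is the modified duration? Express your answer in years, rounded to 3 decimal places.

5.791 years

Periodic yield y = 0.0615. First find Macaulay duration:
  t   CF        PV=CF/(1+0.0615)^t    t·PV
  1       190.00       178.9920       178.9920
  2       190.00       168.6218       337.2435
  3       190.00       158.8523       476.5570
  4       190.00       149.6489       598.5957
  5       190.00       140.9787       704.8937
  6       190.00       132.8109       796.8652
  7       190.00       125.1162       875.8135
  8     2,190.00     1,358.5766    10,868.6127
  Σ                  2,413.5974    14,837.5733
P = 2,413.5974; Macaulay duration = 14,837.5733 / 2,413.5974 = 6.14749 years.
Modified duration = D_Mac / (1 + y) = 6.14749 / 1.0615 = 5.79133 years.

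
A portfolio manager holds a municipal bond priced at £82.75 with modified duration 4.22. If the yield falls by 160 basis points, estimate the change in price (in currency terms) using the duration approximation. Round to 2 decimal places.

Duration approximation: ΔP/P ≈ -D_mod · Δy = -4.22 × (-0.016) = +0.067520.
ΔP ≈ 82.75 × (+0.067520) = +5.58728.

+£5.59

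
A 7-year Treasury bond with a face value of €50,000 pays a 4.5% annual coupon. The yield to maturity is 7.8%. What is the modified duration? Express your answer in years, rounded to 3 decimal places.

5.621 years

Periodic yield y = 0.078. First find Macaulay duration:
  t   CF        PV=CF/(1+0.078)^t    t·PV
  1     2,250.00     2,087.1985     2,087.1985
  2     2,250.00     1,936.1767     3,872.3535
  3     2,250.00     1,796.0823     5,388.2469
  4     2,250.00     1,666.1246     6,664.4984
  5     2,250.00     1,545.5701     7,727.8506
  6     2,250.00     1,433.7385     8,602.4311
  7    52,250.00    30,885.5236   216,198.6655
  Σ                 41,350.4144   250,541.2445
P = 41,350.4144; Macaulay duration = 250,541.2445 / 41,350.4144 = 6.05898 years.
Modified duration = D_Mac / (1 + y) = 6.05898 / 1.078 = 5.62057 years.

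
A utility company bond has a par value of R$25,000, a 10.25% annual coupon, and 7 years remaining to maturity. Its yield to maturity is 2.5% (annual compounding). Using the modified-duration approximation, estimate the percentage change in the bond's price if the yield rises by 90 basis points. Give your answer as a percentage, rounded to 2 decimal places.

Periodic yield y = 0.025. Modified duration first:
  t   CF        PV=CF/(1+0.025)^t    t·PV
  1     2,562.50     2,500.0000     2,500.0000
  2     2,562.50     2,439.0244     4,878.0488
  3     2,562.50     2,379.5360     7,138.6080
  4     2,562.50     2,321.4985     9,285.9941
  5     2,562.50     2,264.8766    11,324.3831
  6     2,562.50     2,209.6357    13,257.8143
  7    27,562.50    23,187.3730   162,311.6113
  Σ                 37,301.9443   210,696.4595
P = 37,301.9443; D_Mac = 5.64840 yrs; D_mod = 5.64840/(1+0.025) = 5.51064 yrs.
ΔP/P ≈ -D_mod · Δy = -5.51064 × (+0.009) = -0.049596 = -4.9596%.

-4.96%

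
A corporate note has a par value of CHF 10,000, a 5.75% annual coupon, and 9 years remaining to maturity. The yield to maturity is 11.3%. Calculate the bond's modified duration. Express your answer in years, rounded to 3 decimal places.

Periodic yield y = 0.113. First find Macaulay duration:
  t   CF        PV=CF/(1+0.113)^t    t·PV
  1       575.00       516.6217       516.6217
  2       575.00       464.1705       928.3410
  3       575.00       417.0445     1,251.1334
  4       575.00       374.7030     1,498.8121
  5       575.00       336.6604     1,683.3020
  6       575.00       302.4801     1,814.8808
  7       575.00       271.7701     1,902.3908
  8       575.00       244.1780     1,953.4240
  9    10,575.00     4,034.8175    36,313.3576
  Σ                  6,962.4458    47,862.2633
P = 6,962.4458; Macaulay duration = 47,862.2633 / 6,962.4458 = 6.87435 years.
Modified duration = D_Mac / (1 + y) = 6.87435 / 1.113 = 6.17641 years.

6.176 years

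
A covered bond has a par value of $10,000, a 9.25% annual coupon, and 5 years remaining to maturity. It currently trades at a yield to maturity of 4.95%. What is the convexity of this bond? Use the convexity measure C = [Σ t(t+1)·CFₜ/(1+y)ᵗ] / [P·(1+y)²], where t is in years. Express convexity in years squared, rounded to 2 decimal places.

With y = 0.0495:
  t   CF        PV=CF/(1+0.0495)^t    t·PV        t(t+1)·PV
  1       925.00       881.3721       881.3721       1,762.7442
  2       925.00       839.8019     1,679.6038       5,038.8113
  3       925.00       800.1924     2,400.5771       9,602.3084
  4       925.00       762.4510     3,049.8042      15,249.0208
  5    10,925.00     8,580.4335    42,902.1676     257,413.0057
  Σ                 11,864.2509    50,913.5247     289,065.8904
P = 11,864.2509.
Convexity = Σ t(t+1)·PV / [P·(1+y)²] = 289,065.8904 / (11,864.2509 × 1.101450) = 22.12033.

22.12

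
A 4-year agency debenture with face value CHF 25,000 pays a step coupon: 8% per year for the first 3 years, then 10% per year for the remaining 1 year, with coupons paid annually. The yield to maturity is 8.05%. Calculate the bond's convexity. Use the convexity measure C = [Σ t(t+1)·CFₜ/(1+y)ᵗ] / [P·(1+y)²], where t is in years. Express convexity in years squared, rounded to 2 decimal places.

14.76

With y = 0.0805:
  t   CF        PV=CF/(1+0.0805)^t    t·PV        t(t+1)·PV
  1     2,000.00     1,850.9949     1,850.9949       3,701.9898
  2     2,000.00     1,713.0911     3,426.1822      10,278.5465
  3     2,000.00     1,585.4614     4,756.3843      19,025.5372
  4    27,500.00    20,175.9322    80,703.7286     403,518.6432
  Σ                 25,325.4796    90,737.2900     436,524.7167
P = 25,325.4796.
Convexity = Σ t(t+1)·PV / [P·(1+y)²] = 436,524.7167 / (25,325.4796 × 1.167480) = 14.76392.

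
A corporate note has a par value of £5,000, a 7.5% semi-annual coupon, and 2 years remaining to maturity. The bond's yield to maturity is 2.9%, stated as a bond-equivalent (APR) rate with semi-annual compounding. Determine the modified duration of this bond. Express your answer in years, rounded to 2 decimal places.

1.87 years

Periodic yield y = 0.0145. First find Macaulay duration:
  t   CF        PV=CF/(1+0.0145)^t    t·PV
  1       187.50       184.8201       184.8201
  2       187.50       182.1785       364.3570
  3       187.50       179.5747       538.7241
  4     5,187.50     4,897.2233    19,588.8931
  Σ                  5,443.7966    20,676.7943
P = 5,443.7966; Macaulay duration = 20,676.7943 / 5,443.7966 = 3.79823 half-year periods = 1.89912 years.
Modified duration = D_Mac / (1 + y) = 1.89912 / 1.0145 = 1.87197 years.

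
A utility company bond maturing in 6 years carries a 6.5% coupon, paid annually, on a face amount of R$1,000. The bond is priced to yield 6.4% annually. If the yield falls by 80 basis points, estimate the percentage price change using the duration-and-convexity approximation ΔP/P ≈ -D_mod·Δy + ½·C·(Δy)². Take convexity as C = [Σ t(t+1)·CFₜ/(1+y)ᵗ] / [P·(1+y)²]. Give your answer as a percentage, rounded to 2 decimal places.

With y = 0.064:
  t   CF        PV=CF/(1+0.064)^t    t·PV        t(t+1)·PV
  1        65.00        61.0902        61.0902         122.1805
  2        65.00        57.4156       114.8313         344.4938
  3        65.00        53.9621       161.8862         647.5446
  4        65.00        50.7162       202.8649       1,014.3243
  5        65.00        47.6656       238.3281       1,429.9685
  6     1,065.00       734.0064     4,404.0383      30,828.2683
  Σ                  1,004.8561     5,183.0389      34,386.7800
P = 1,004.8561; D_Mac = 5.15799 yrs; D_mod = 4.84774 yrs; C = 30.22765.
Duration effect: -4.84774 × (-0.008) = +0.038782
Convexity effect: 0.5 × 30.22765 × (-0.008)² = +0.0009673
ΔP/P ≈ +0.038782 + 0.0009673 = +0.039749 = +3.9749%.

+3.97%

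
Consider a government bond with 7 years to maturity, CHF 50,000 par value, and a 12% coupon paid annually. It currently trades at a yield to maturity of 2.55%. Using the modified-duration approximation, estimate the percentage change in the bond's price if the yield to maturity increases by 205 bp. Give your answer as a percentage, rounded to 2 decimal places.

Periodic yield y = 0.0255. Modified duration first:
  t   CF        PV=CF/(1+0.0255)^t    t·PV
  1     6,000.00     5,850.8045     5,850.8045
  2     6,000.00     5,705.3189    11,410.6377
  3     6,000.00     5,563.4509    16,690.3526
  4     6,000.00     5,425.1105    21,700.4422
  5     6,000.00     5,290.2102    26,451.0509
  6     6,000.00     5,158.6642    30,951.9854
  7    56,000.00    46,950.3003   328,652.1018
  Σ                 79,943.8594   441,707.3751
P = 79,943.8594; D_Mac = 5.52522 yrs; D_mod = 5.52522/(1+0.0255) = 5.38783 yrs.
ΔP/P ≈ -D_mod · Δy = -5.38783 × (+0.0205) = -0.110451 = -11.0451%.

-11.05%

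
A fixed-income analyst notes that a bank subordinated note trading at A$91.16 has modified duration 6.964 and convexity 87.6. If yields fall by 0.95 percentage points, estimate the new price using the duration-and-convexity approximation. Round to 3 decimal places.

A$97.551

Duration effect: -D_mod·Δy = -6.964 × (-0.0095) = +0.066158
Convexity effect: ½·C·(Δy)² = 0.5 × 87.6 × (-0.0095)² = +0.00395295
ΔP/P ≈ +0.066158 + 0.00395295 = +0.07011095
New price ≈ 91.16 × (1 + 0.07011095) = 97.551314202.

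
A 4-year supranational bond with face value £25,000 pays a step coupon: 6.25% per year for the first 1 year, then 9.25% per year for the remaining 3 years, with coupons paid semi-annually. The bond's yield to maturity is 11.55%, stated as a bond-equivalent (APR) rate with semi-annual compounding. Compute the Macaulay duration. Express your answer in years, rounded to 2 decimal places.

Periodic yield y = 0.05775. Discount each cash flow and weight by its period:
  t   CF        PV=CF/(1+0.05775)^t    t·PV
  1       781.25       738.5961       738.5961
  2       781.25       698.2709     1,396.5419
  3     1,156.25       977.0182     2,931.0545
  4     1,156.25       923.6759     3,694.7036
  5     1,156.25       873.2459     4,366.2297
  6     1,156.25       825.5693     4,953.4159
  7     1,156.25       780.4957     5,463.4698
  8    26,156.25    16,692.1088   133,536.8707
  Σ                 22,508.9809   157,080.8821
Price P = Σ PV = 22,508.9809.
Macaulay duration = Σ(t·PV) / P = 157,080.8821 / 22,508.9809 = 6.97859 half-year periods.
In years: 6.97859 / 2 = 3.48929 years.

3.49 years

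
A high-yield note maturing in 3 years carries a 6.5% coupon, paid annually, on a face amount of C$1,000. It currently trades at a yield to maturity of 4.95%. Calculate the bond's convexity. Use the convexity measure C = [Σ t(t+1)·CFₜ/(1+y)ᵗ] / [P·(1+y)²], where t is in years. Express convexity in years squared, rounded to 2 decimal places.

10.05

With y = 0.0495:
  t   CF        PV=CF/(1+0.0495)^t    t·PV        t(t+1)·PV
  1        65.00        61.9343        61.9343         123.8685
  2        65.00        59.0131       118.0262         354.0786
  3     1,065.00       921.3026     2,763.9077      11,055.6307
  Σ                  1,042.2499     2,943.8682      11,533.5779
P = 1,042.2499.
Convexity = Σ t(t+1)·PV / [P·(1+y)²] = 11,533.5779 / (1,042.2499 × 1.101450) = 10.04679.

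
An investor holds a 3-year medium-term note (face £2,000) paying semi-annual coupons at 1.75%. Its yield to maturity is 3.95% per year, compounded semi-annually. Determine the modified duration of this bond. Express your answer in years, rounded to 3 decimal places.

2.876 years

Periodic yield y = 0.01975. First find Macaulay duration:
  t   CF        PV=CF/(1+0.01975)^t    t·PV
  1        17.50        17.1611        17.1611
  2        17.50        16.8287        33.6574
  3        17.50        16.5028        49.5083
  4        17.50        16.1832        64.7326
  5        17.50        15.8697        79.3486
  6     2,017.50     1,794.1191    10,764.7143
  Σ                  1,876.6645    11,009.1224
P = 1,876.6645; Macaulay duration = 11,009.1224 / 1,876.6645 = 5.86632 half-year periods = 2.93316 years.
Modified duration = D_Mac / (1 + y) = 2.93316 / 1.01975 = 2.87635 years.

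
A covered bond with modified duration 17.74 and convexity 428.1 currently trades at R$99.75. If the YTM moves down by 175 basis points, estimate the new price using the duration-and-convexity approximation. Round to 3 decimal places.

R$137.256

Duration effect: -D_mod·Δy = -17.74 × (-0.0175) = +0.310450
Convexity effect: ½·C·(Δy)² = 0.5 × 428.1 × (-0.0175)² = +0.0655528125
ΔP/P ≈ +0.310450 + 0.0655528125 = +0.3760028125
New price ≈ 99.75 × (1 + 0.3760028125) = 137.256280546875.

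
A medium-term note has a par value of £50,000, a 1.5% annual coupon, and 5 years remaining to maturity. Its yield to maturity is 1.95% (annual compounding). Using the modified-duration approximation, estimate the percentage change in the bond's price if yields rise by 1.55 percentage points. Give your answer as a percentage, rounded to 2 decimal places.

Periodic yield y = 0.0195. Modified duration first:
  t   CF        PV=CF/(1+0.0195)^t    t·PV
  1       750.00       735.6547       735.6547
  2       750.00       721.5838     1,443.1677
  3       750.00       707.7821     2,123.3463
  4       750.00       694.2443     2,776.9773
  5    50,750.00    46,078.6658   230,393.3292
  Σ                 48,937.9308   237,472.4752
P = 48,937.9308; D_Mac = 4.85252 yrs; D_mod = 4.85252/(1+0.0195) = 4.75971 yrs.
ΔP/P ≈ -D_mod · Δy = -4.75971 × (+0.0155) = -0.073775 = -7.3775%.

-7.38%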